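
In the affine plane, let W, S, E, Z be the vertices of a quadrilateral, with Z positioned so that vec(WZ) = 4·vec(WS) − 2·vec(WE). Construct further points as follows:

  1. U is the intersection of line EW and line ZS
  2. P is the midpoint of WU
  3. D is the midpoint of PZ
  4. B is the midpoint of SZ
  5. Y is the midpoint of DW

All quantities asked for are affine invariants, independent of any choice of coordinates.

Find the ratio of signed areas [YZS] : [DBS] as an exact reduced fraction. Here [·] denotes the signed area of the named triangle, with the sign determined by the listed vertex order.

[YZS]:[DBS] = 5

Choose coordinates W = (0, 0), S = (1, 0), E = (0, 1), Z = (4, -2).
1. U is the intersection of line EW and line ZS ⇒ U = (0, 2/3)
2. P is the midpoint of WU ⇒ P = (0, 1/3)
3. D is the midpoint of PZ ⇒ D = (2, -5/6)
4. B is the midpoint of SZ ⇒ B = (5/2, -1)
5. Y is the midpoint of DW ⇒ Y = (1, -5/12)
2·[YZS] = 5/4, 2·[DBS] = 1/4
[YZS]:[DBS] = 5/4:1/4 = 5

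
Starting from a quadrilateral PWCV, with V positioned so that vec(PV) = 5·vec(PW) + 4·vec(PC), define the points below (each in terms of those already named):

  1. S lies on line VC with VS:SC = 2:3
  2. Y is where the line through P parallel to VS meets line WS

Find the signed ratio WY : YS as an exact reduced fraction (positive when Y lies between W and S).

WY:YS = 3/5

Choose coordinates P = (0, 0), W = (1, 0), C = (0, 1), V = (5, 4).
1. S lies on line VC with VS:SC = 2:3 ⇒ S = (3, 14/5)
2. Y is where the line through P parallel to VS meets line WS ⇒ Y = (7/4, 21/20)
Y = W + t·(S−W) with t = 3/8, so WY:YS = t:(1−t) = 3/8:5/8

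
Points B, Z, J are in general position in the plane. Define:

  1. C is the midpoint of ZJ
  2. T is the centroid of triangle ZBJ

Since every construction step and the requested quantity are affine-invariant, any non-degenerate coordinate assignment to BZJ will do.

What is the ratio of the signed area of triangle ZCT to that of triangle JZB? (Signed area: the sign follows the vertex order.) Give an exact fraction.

Assign B = (0, 0), Z = (1, 0), J = (0, 1) — the answer is frame-independent, so this choice is without loss of generality.
1. C is the midpoint of ZJ ⇒ C = (1/2, 1/2)
2. T is the centroid of triangle ZBJ ⇒ T = (1/3, 1/3)
2·[ZCT] = 1/6, 2·[JZB] = -1
[ZCT]:[JZB] = 1/6:-1 = -1/6

[ZCT]:[JZB] = -1/6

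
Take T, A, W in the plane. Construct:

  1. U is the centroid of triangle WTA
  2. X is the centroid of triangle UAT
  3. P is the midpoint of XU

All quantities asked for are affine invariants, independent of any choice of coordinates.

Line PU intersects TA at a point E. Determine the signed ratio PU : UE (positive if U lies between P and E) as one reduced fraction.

PU:UE = -1/3

Assign T = (0, 0), A = (1, 0), W = (0, 1) — the answer is frame-independent, so this choice is without loss of generality.
1. U is the centroid of triangle WTA ⇒ U = (1/3, 1/3)
2. X is the centroid of triangle UAT ⇒ X = (4/9, 1/9)
3. P is the midpoint of XU ⇒ P = (7/18, 2/9)
line PU meets TA at E = (1/2, 0)
U = P + t·(E−P) with t = -1/2, so PU:UE = -1/2:3/2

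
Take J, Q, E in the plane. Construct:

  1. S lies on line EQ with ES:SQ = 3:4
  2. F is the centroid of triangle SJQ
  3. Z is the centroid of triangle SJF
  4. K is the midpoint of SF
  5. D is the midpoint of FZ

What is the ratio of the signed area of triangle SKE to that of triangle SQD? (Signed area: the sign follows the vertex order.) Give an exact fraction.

Set J = (0, 0), Q = (1, 0), E = (0, 1); any affine frame gives the same invariant.
1. S lies on line EQ with ES:SQ = 3:4 ⇒ S = (3/7, 4/7)
2. F is the centroid of triangle SJQ ⇒ F = (10/21, 4/21)
3. Z is the centroid of triangle SJF ⇒ Z = (19/63, 16/63)
4. K is the midpoint of SF ⇒ K = (19/42, 8/21)
5. D is the midpoint of FZ ⇒ D = (7/18, 2/9)
2·[SKE] = -1/14, 2·[SQD] = -2/9
[SKE]:[SQD] = -1/14:-2/9 = 9/28

[SKE]:[SQD] = 9/28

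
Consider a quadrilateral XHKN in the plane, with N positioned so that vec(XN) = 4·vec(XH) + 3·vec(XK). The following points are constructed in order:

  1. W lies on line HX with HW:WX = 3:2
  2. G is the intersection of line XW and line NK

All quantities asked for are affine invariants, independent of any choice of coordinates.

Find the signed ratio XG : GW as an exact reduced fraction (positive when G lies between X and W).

Work in coordinates with X = (0, 0), H = (1, 0), K = (0, 1), N = (4, 3).
1. W lies on line HX with HW:WX = 3:2 ⇒ W = (2/5, 0)
2. G is the intersection of line XW and line NK ⇒ G = (-2, 0)
G = X + t·(W−X) with t = -5, so XG:GW = t:(1−t) = -5:6

XG:GW = -5/6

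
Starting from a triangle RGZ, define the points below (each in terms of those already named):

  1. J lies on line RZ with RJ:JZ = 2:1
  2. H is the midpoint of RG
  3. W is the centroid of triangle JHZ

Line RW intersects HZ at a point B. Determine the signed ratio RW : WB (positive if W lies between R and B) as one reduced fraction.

Assign R = (0, 0), G = (1, 0), Z = (0, 1) — the answer is frame-independent, so this choice is without loss of generality.
1. J lies on line RZ with RJ:JZ = 2:1 ⇒ J = (0, 2/3)
2. H is the midpoint of RG ⇒ H = (1/2, 0)
3. W is the centroid of triangle JHZ ⇒ W = (1/6, 5/9)
line RW meets HZ at B = (3/16, 5/8)
W = R + t·(B−R) with t = 8/9, so RW:WB = 8/9:1/9

RW:WB = 8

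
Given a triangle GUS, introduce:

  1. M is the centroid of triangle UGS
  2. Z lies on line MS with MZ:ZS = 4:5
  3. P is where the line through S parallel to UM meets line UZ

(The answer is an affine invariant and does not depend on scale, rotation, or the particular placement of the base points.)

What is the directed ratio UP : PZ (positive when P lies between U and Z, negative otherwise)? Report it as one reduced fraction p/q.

UP:PZ = -9/5

Assign G = (0, 0), U = (1, 0), S = (0, 1) — the answer is frame-independent, so this choice is without loss of generality.
1. M is the centroid of triangle UGS ⇒ M = (1/3, 1/3)
2. Z lies on line MS with MZ:ZS = 4:5 ⇒ Z = (5/27, 17/27)
3. P is where the line through S parallel to UM meets line UZ ⇒ P = (-5/6, 17/12)
P = U + t·(Z−U) with t = 9/4, so UP:PZ = t:(1−t) = 9/4:-5/4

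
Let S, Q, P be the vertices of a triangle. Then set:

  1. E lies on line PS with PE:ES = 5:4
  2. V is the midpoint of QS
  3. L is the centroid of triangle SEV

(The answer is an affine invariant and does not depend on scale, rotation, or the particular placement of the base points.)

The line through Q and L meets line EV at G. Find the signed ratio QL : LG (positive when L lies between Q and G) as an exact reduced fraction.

QL:LG = -4

Assign S = (0, 0), Q = (1, 0), P = (0, 1) — the answer is frame-independent, so this choice is without loss of generality.
1. E lies on line PS with PE:ES = 5:4 ⇒ E = (0, 4/9)
2. V is the midpoint of QS ⇒ V = (1/2, 0)
3. L is the centroid of triangle SEV ⇒ L = (1/6, 4/27)
line QL meets EV at G = (3/8, 1/9)
L = Q + t·(G−Q) with t = 4/3, so QL:LG = 4/3:-1/3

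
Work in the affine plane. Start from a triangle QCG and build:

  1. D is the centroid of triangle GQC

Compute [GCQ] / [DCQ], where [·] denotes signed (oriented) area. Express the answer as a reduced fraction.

Work in coordinates with Q = (0, 0), C = (1, 0), G = (0, 1).
1. D is the centroid of triangle GQC ⇒ D = (1/3, 1/3)
2·[GCQ] = -1, 2·[DCQ] = -1/3
[GCQ]:[DCQ] = -1:-1/3 = 3

[GCQ]:[DCQ] = 3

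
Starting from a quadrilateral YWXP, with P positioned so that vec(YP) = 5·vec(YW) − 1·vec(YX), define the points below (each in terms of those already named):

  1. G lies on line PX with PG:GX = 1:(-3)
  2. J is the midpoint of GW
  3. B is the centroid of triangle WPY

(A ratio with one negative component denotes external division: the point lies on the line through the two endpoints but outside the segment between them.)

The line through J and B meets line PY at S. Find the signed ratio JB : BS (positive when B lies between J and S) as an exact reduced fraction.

JB:BS = -13/4

Choose coordinates Y = (0, 0), W = (1, 0), X = (0, 1), P = (5, -1).
1. G lies on line PX with PG:GX = 1:(-3) ⇒ G = (15/2, -2)
2. J is the midpoint of GW ⇒ J = (17/4, -1)
3. B is the centroid of triangle WPY ⇒ B = (2, -1/3)
line JB meets PY at S = (35/13, -7/13)
B = J + t·(S−J) with t = 13/9, so JB:BS = 13/9:-4/9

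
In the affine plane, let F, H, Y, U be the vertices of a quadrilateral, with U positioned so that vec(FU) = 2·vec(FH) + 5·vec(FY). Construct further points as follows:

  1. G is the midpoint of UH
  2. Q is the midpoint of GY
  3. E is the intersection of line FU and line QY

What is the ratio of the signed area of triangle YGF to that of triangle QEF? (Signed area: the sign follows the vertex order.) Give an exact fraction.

Choose coordinates F = (0, 0), H = (1, 0), Y = (0, 1), U = (2, 5).
1. G is the midpoint of UH ⇒ G = (3/2, 5/2)
2. Q is the midpoint of GY ⇒ Q = (3/4, 7/4)
3. E is the intersection of line FU and line QY ⇒ E = (2/3, 5/3)
2·[YGF] = -3/2, 2·[QEF] = 1/12
[YGF]:[QEF] = -3/2:1/12 = -18

[YGF]:[QEF] = -18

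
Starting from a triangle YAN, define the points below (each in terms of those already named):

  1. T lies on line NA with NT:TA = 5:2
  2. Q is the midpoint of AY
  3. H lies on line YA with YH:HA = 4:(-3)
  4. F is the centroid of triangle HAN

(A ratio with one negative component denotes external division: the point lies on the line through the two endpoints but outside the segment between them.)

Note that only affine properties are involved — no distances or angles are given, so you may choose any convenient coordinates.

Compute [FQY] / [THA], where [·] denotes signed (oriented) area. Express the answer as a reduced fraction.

Set Y = (0, 0), A = (1, 0), N = (0, 1); any affine frame gives the same invariant.
1. T lies on line NA with NT:TA = 5:2 ⇒ T = (5/7, 2/7)
2. Q is the midpoint of AY ⇒ Q = (1/2, 0)
3. H lies on line YA with YH:HA = 4:(-3) ⇒ H = (4, 0)
4. F is the centroid of triangle HAN ⇒ F = (5/3, 1/3)
2·[FQY] = -1/6, 2·[THA] = -6/7
[FQY]:[THA] = -1/6:-6/7 = 7/36

[FQY]:[THA] = 7/36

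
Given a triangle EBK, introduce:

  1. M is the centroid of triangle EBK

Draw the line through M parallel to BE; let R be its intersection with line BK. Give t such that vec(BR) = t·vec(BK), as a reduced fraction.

Set E = (0, 0), B = (1, 0), K = (0, 1); any affine frame gives the same invariant.
1. M is the centroid of triangle EBK ⇒ M = (1/3, 1/3)
through M parallel to BE: direction (-1, 0); meets BK at R = (2/3, 1/3)
R = B + t·(K−B) with t = 1/3

t = 1/3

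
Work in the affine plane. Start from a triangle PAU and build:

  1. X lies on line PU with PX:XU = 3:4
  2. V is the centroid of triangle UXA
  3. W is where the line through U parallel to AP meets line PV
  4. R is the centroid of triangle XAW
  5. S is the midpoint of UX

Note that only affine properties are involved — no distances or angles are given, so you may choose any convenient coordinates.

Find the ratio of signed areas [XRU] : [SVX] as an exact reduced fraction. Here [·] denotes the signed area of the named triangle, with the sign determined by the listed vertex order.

[XRU]:[SVX] = -17/5

Assign P = (0, 0), A = (1, 0), U = (0, 1) — the answer is frame-independent, so this choice is without loss of generality.
1. X lies on line PU with PX:XU = 3:4 ⇒ X = (0, 3/7)
2. V is the centroid of triangle UXA ⇒ V = (1/3, 10/21)
3. W is where the line through U parallel to AP meets line PV ⇒ W = (7/10, 1)
4. R is the centroid of triangle XAW ⇒ R = (17/30, 10/21)
5. S is the midpoint of UX ⇒ S = (0, 5/7)
2·[XRU] = 34/105, 2·[SVX] = -2/21
[XRU]:[SVX] = 34/105:-2/21 = -17/5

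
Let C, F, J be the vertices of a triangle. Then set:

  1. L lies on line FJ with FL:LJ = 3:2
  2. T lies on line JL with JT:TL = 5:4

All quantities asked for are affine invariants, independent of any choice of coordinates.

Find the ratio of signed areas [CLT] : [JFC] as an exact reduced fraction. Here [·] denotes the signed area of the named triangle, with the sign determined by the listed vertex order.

Set C = (0, 0), F = (1, 0), J = (0, 1); any affine frame gives the same invariant.
1. L lies on line FJ with FL:LJ = 3:2 ⇒ L = (2/5, 3/5)
2. T lies on line JL with JT:TL = 5:4 ⇒ T = (2/9, 7/9)
2·[CLT] = 8/45, 2·[JFC] = -1
[CLT]:[JFC] = 8/45:-1 = -8/45

[CLT]:[JFC] = -8/45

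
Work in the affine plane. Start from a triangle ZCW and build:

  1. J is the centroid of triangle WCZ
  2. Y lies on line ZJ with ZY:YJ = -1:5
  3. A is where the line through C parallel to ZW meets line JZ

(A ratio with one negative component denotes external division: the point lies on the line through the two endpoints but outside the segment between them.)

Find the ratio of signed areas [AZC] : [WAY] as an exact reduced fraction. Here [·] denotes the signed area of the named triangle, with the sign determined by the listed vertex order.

Choose coordinates Z = (0, 0), C = (1, 0), W = (0, 1).
1. J is the centroid of triangle WCZ ⇒ J = (1/3, 1/3)
2. Y lies on line ZJ with ZY:YJ = -1:5 ⇒ Y = (-1/12, -1/12)
3. A is where the line through C parallel to ZW meets line JZ ⇒ A = (1, 1)
2·[AZC] = 1, 2·[WAY] = -13/12
[AZC]:[WAY] = 1:-13/12 = -12/13

[AZC]:[WAY] = -12/13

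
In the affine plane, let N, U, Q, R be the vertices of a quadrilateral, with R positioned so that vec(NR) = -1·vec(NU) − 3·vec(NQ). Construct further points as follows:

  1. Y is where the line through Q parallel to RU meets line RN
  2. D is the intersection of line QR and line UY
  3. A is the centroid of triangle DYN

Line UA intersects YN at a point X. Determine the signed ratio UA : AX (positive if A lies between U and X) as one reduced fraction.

Set N = (0, 0), U = (1, 0), Q = (0, 1), R = (-1, -3); any affine frame gives the same invariant.
1. Y is where the line through Q parallel to RU meets line RN ⇒ Y = (2/3, 2)
2. D is the intersection of line QR and line UY ⇒ D = (1/2, 3)
3. A is the centroid of triangle DYN ⇒ A = (7/18, 5/3)
line UA meets YN at X = (10/21, 10/7)
A = U + t·(X−U) with t = 7/6, so UA:AX = 7/6:-1/6

UA:AX = -7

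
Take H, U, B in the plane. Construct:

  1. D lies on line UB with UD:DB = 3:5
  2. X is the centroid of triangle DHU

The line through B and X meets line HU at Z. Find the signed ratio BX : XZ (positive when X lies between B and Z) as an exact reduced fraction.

BX:XZ = 7

Set H = (0, 0), U = (1, 0), B = (0, 1); any affine frame gives the same invariant.
1. D lies on line UB with UD:DB = 3:5 ⇒ D = (5/8, 3/8)
2. X is the centroid of triangle DHU ⇒ X = (13/24, 1/8)
line BX meets HU at Z = (13/21, 0)
X = B + t·(Z−B) with t = 7/8, so BX:XZ = 7/8:1/8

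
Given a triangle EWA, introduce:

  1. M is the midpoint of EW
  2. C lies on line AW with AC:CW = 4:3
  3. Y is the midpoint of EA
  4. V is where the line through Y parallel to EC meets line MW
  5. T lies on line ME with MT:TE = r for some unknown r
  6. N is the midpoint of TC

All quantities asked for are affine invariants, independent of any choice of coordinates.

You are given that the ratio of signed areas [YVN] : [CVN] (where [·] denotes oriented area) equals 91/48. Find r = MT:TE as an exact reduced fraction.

r = 1/4

Choose coordinates E = (0, 0), W = (1, 0), A = (0, 1).
1. M is the midpoint of EW ⇒ M = (1/2, 0)
2. C lies on line AW with AC:CW = 4:3 ⇒ C = (4/7, 3/7)
3. Y is the midpoint of EA ⇒ Y = (0, 1/2)
4. V is where the line through Y parallel to EC meets line MW ⇒ V = (-2/3, 0)
5. With MT:TE = r, write λ = r/(r+1) so T = M + λ·(E−M); T is affine-linear in λ
6. N is the midpoint of TC ⇒ N is an affine combination of earlier points and hence also affine-linear in λ
Every point depending on T is an affine combination of T and λ-independent points, so each such coordinate is linear in λ; the λ² term in each signed area is a multiple of (E−M)×(E−M) = 0, so 2·[YVN] and 2·[CVN] are each linear in λ. Evaluating at λ=0 and λ=1:
  2·[YVN] = -1/8·λ + 11/24,   2·[CVN] = -3/28·λ + 1/4
So [YVN]:[CVN] = (-1/8·λ + 11/24) / (-3/28·λ + 1/4). Setting this equal to 91/48:
  -1/8·λ + 11/24 = 91/48·(-3/28·λ + 1/4)  ⇒  λ = 1/5
Then r = λ/(1−λ) = (1/5)/(4/5) = 1/4. Check: with r = 1/4, T = (2/5, 0) and [YVN]:[CVN] = 91/48 as required.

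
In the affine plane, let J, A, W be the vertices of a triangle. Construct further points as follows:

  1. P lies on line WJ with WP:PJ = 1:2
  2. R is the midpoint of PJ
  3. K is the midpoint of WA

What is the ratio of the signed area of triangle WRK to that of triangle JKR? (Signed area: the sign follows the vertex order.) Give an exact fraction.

Set J = (0, 0), A = (1, 0), W = (0, 1); any affine frame gives the same invariant.
1. P lies on line WJ with WP:PJ = 1:2 ⇒ P = (0, 2/3)
2. R is the midpoint of PJ ⇒ R = (0, 1/3)
3. K is the midpoint of WA ⇒ K = (1/2, 1/2)
2·[WRK] = 1/3, 2·[JKR] = 1/6
[WRK]:[JKR] = 1/3:1/6 = 2

[WRK]:[JKR] = 2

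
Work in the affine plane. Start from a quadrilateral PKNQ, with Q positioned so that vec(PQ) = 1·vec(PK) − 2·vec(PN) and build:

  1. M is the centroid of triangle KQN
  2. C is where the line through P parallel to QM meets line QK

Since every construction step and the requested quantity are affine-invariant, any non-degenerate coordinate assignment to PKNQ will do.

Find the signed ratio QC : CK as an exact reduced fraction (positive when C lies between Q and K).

Assign P = (0, 0), K = (1, 0), N = (0, 1), Q = (1, -2) — the answer is frame-independent, so this choice is without loss of generality.
1. M is the centroid of triangle KQN ⇒ M = (2/3, -1/3)
2. C is where the line through P parallel to QM meets line QK ⇒ C = (1, -5)
C = Q + t·(K−Q) with t = -3/2, so QC:CK = t:(1−t) = -3/2:5/2

QC:CK = -3/5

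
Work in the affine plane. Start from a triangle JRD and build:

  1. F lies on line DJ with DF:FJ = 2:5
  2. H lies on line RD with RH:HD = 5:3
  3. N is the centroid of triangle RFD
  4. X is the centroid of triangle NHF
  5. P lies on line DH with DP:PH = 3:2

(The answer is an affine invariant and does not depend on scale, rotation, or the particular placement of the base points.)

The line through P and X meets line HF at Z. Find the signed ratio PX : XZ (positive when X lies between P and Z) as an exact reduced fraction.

Assign J = (0, 0), R = (1, 0), D = (0, 1) — the answer is frame-independent, so this choice is without loss of generality.
1. F lies on line DJ with DF:FJ = 2:5 ⇒ F = (0, 5/7)
2. H lies on line RD with RH:HD = 5:3 ⇒ H = (3/8, 5/8)
3. N is the centroid of triangle RFD ⇒ N = (1/3, 4/7)
4. X is the centroid of triangle NHF ⇒ X = (17/72, 107/168)
5. P lies on line DH with DP:PH = 3:2 ⇒ P = (9/40, 31/40)
line PX meets HF at Z = (15/64, 295/448)
X = P + t·(Z−P) with t = 32/27, so PX:XZ = 32/27:-5/27

PX:XZ = -32/5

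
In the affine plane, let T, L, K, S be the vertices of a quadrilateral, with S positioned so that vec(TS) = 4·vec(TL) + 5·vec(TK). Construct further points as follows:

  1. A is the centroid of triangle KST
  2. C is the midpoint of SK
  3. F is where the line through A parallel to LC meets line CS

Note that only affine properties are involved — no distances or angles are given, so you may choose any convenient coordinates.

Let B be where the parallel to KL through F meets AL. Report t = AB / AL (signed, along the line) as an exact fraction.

t = -2/7

Assign T = (0, 0), L = (1, 0), K = (0, 1), S = (4, 5) — the answer is frame-independent, so this choice is without loss of generality.
1. A is the centroid of triangle KST ⇒ A = (4/3, 2)
2. C is the midpoint of SK ⇒ C = (2, 3)
3. F is where the line through A parallel to LC meets line CS ⇒ F = (3/2, 5/2)
through F parallel to KL: direction (1, -1); meets AL at B = (10/7, 18/7)
B = A + t·(L−A) with t = -2/7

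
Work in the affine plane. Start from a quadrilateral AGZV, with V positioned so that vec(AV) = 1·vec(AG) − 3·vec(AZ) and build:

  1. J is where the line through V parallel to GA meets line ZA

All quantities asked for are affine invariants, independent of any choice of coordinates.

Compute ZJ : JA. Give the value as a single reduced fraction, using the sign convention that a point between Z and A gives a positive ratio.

ZJ:JA = -4/3

Choose coordinates A = (0, 0), G = (1, 0), Z = (0, 1), V = (1, -3).
1. J is where the line through V parallel to GA meets line ZA ⇒ J = (0, -3)
J = Z + t·(A−Z) with t = 4, so ZJ:JA = t:(1−t) = 4:-3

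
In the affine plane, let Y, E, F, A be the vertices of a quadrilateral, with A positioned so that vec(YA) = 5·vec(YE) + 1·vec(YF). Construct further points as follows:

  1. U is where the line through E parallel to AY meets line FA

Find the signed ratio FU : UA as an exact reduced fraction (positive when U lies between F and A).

Set Y = (0, 0), E = (1, 0), F = (0, 1), A = (5, 1); any affine frame gives the same invariant.
1. U is where the line through E parallel to AY meets line FA ⇒ U = (6, 1)
U = F + t·(A−F) with t = 6/5, so FU:UA = t:(1−t) = 6/5:-1/5

FU:UA = -6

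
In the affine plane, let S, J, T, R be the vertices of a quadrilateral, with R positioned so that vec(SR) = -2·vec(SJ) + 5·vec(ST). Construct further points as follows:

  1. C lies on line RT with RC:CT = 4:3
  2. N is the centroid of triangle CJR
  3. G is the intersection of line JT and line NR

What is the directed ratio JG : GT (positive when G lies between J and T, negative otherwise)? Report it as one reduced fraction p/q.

Work in coordinates with S = (0, 0), J = (1, 0), T = (0, 1), R = (-2, 5).
1. C lies on line RT with RC:CT = 4:3 ⇒ C = (-6/7, 19/7)
2. N is the centroid of triangle CJR ⇒ N = (-13/21, 18/7)
3. G is the intersection of line JT and line NR ⇒ G = (7/11, 4/11)
G = J + t·(T−J) with t = 4/11, so JG:GT = t:(1−t) = 4/11:7/11

JG:GT = 4/7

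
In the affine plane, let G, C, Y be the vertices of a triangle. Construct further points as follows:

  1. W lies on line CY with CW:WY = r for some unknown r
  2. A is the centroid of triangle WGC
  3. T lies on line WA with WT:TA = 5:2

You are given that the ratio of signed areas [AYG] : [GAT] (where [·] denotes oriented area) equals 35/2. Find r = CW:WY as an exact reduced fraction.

Choose coordinates G = (0, 0), C = (1, 0), Y = (0, 1).
1. With CW:WY = r, write λ = r/(r+1) so W = C + λ·(Y−C); W is affine-linear in λ
2. A is the centroid of triangle WGC ⇒ A is an affine combination of earlier points and hence also affine-linear in λ
3. T lies on line WA with WT:TA = 5:2 ⇒ T is an affine combination of earlier points and hence also affine-linear in λ
Every point depending on W is an affine combination of W and λ-independent points, so each such coordinate is linear in λ; the λ² term in each signed area is a multiple of (Y−C)×(Y−C) = 0, so 2·[AYG] and 2·[GAT] are each linear in λ. Evaluating at λ=0 and λ=1:
  2·[AYG] = -1/3·λ + 2/3,   2·[GAT] = 2/21·λ
So [AYG]:[GAT] = (-1/3·λ + 2/3) / (2/21·λ). Setting this equal to 35/2:
  -1/3·λ + 2/3 = 35/2·(2/21·λ)  ⇒  λ = 1/3
Then r = λ/(1−λ) = (1/3)/(2/3) = 1/2. Check: with r = 1/2, W = (2/3, 1/3) and [AYG]:[GAT] = 35/2 as required.

r = 1/2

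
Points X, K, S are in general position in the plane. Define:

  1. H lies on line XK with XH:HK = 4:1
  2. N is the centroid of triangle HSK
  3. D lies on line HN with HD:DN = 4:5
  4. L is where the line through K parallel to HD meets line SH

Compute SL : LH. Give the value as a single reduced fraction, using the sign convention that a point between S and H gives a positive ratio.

Choose coordinates X = (0, 0), K = (1, 0), S = (0, 1).
1. H lies on line XK with XH:HK = 4:1 ⇒ H = (4/5, 0)
2. N is the centroid of triangle HSK ⇒ N = (3/5, 1/3)
3. D lies on line HN with HD:DN = 4:5 ⇒ D = (32/45, 4/27)
4. L is where the line through K parallel to HD meets line SH ⇒ L = (8/5, -1)
L = S + t·(H−S) with t = 2, so SL:LH = t:(1−t) = 2:-1

SL:LH = -2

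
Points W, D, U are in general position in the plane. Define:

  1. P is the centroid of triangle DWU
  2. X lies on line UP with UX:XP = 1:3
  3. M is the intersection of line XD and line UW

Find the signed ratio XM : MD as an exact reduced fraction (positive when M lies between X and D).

Assign W = (0, 0), D = (1, 0), U = (0, 1) — the answer is frame-independent, so this choice is without loss of generality.
1. P is the centroid of triangle DWU ⇒ P = (1/3, 1/3)
2. X lies on line UP with UX:XP = 1:3 ⇒ X = (1/12, 5/6)
3. M is the intersection of line XD and line UW ⇒ M = (0, 10/11)
M = X + t·(D−X) with t = -1/11, so XM:MD = t:(1−t) = -1/11:12/11

XM:MD = -1/12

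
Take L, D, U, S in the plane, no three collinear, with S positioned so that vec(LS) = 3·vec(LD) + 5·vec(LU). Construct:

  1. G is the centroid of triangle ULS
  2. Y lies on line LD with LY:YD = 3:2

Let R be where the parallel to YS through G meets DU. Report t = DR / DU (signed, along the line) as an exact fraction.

t = 24/37

Assign L = (0, 0), D = (1, 0), U = (0, 1), S = (3, 5) — the answer is frame-independent, so this choice is without loss of generality.
1. G is the centroid of triangle ULS ⇒ G = (1, 2)
2. Y lies on line LD with LY:YD = 3:2 ⇒ Y = (3/5, 0)
through G parallel to YS: direction (12/5, 5); meets DU at R = (13/37, 24/37)
R = D + t·(U−D) with t = 24/37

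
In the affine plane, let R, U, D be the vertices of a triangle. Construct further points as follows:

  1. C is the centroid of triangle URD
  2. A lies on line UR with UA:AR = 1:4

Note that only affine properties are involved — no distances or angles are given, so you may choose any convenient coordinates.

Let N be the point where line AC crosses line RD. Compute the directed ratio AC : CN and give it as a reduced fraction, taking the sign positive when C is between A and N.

Assign R = (0, 0), U = (1, 0), D = (0, 1) — the answer is frame-independent, so this choice is without loss of generality.
1. C is the centroid of triangle URD ⇒ C = (1/3, 1/3)
2. A lies on line UR with UA:AR = 1:4 ⇒ A = (4/5, 0)
line AC meets RD at N = (0, 4/7)
C = A + t·(N−A) with t = 7/12, so AC:CN = 7/12:5/12

AC:CN = 7/5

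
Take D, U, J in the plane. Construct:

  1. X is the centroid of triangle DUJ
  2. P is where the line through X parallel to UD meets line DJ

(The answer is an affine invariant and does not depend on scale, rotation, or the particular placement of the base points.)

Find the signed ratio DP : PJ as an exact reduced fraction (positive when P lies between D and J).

Work in coordinates with D = (0, 0), U = (1, 0), J = (0, 1).
1. X is the centroid of triangle DUJ ⇒ X = (1/3, 1/3)
2. P is where the line through X parallel to UD meets line DJ ⇒ P = (0, 1/3)
P = D + t·(J−D) with t = 1/3, so DP:PJ = t:(1−t) = 1/3:2/3

DP:PJ = 1/2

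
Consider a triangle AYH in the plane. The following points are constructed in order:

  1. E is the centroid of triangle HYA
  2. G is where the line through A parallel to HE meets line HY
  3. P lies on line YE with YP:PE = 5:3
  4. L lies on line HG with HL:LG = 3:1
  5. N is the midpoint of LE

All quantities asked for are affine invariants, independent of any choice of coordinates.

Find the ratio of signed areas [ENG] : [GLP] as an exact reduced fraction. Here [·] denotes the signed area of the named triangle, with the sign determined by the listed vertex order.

Assign A = (0, 0), Y = (1, 0), H = (0, 1) — the answer is frame-independent, so this choice is without loss of generality.
1. E is the centroid of triangle HYA ⇒ E = (1/3, 1/3)
2. G is where the line through A parallel to HE meets line HY ⇒ G = (-1, 2)
3. P lies on line YE with YP:PE = 5:3 ⇒ P = (7/12, 5/24)
4. L lies on line HG with HL:LG = 3:1 ⇒ L = (-3/4, 7/4)
5. N is the midpoint of LE ⇒ N = (-5/24, 25/24)
2·[ENG] = 1/24, 2·[GLP] = -5/96
[ENG]:[GLP] = 1/24:-5/96 = -4/5

[ENG]:[GLP] = -4/5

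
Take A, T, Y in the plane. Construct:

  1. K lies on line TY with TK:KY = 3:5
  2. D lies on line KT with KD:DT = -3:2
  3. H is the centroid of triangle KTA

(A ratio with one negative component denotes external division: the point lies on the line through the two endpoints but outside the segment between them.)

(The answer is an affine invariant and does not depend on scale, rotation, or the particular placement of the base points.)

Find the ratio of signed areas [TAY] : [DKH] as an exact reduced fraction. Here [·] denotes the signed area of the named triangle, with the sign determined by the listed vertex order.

Choose coordinates A = (0, 0), T = (1, 0), Y = (0, 1).
1. K lies on line TY with TK:KY = 3:5 ⇒ K = (5/8, 3/8)
2. D lies on line KT with KD:DT = -3:2 ⇒ D = (7/4, -3/4)
3. H is the centroid of triangle KTA ⇒ H = (13/24, 1/8)
2·[TAY] = -1, 2·[DKH] = 3/8
[TAY]:[DKH] = -1:3/8 = -8/3

[TAY]:[DKH] = -8/3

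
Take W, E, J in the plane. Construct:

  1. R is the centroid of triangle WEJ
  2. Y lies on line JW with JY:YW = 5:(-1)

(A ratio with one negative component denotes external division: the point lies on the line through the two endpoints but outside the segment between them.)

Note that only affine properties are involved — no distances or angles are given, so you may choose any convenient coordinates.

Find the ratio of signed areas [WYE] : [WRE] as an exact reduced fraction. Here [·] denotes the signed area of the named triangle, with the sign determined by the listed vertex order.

[WYE]:[WRE] = -3/4

Assign W = (0, 0), E = (1, 0), J = (0, 1) — the answer is frame-independent, so this choice is without loss of generality.
1. R is the centroid of triangle WEJ ⇒ R = (1/3, 1/3)
2. Y lies on line JW with JY:YW = 5:(-1) ⇒ Y = (0, -1/4)
2·[WYE] = 1/4, 2·[WRE] = -1/3
[WYE]:[WRE] = 1/4:-1/3 = -3/4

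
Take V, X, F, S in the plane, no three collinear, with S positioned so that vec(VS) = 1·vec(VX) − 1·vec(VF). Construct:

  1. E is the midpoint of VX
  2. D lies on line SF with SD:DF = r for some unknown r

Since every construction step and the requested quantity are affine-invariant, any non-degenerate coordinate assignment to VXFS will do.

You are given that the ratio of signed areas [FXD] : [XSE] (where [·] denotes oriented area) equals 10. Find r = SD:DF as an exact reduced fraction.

Set V = (0, 0), X = (1, 0), F = (0, 1), S = (1, -1); any affine frame gives the same invariant.
1. E is the midpoint of VX ⇒ E = (1/2, 0)
2. With SD:DF = r, write λ = r/(r+1) so D = S + λ·(F−S); D is affine-linear in λ
Every point depending on D is an affine combination of D and λ-independent points, so each such coordinate is linear in λ; the λ² term in each signed area is a multiple of (F−S)×(F−S) = 0, so 2·[FXD] and 2·[XSE] are each linear in λ. Evaluating at λ=0 and λ=1:
  2·[FXD] = λ − 1,   2·[XSE] = -1/2
So [FXD]:[XSE] = (λ − 1) / (-1/2). Setting this equal to 10:
  λ − 1 = 10·(-1/2)  ⇒  λ = -4
Then r = λ/(1−λ) = (-4)/(5) = -4/5. Check: with r = -4/5, D = (5, -9) and [FXD]:[XSE] = 10 as required.

r = -4/5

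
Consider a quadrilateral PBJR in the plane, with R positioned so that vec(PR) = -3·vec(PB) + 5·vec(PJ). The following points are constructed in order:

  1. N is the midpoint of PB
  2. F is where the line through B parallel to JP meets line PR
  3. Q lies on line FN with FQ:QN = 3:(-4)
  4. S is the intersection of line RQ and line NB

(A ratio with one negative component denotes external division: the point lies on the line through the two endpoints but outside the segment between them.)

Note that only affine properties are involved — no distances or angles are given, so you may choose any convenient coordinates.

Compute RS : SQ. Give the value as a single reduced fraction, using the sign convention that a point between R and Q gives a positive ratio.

Choose coordinates P = (0, 0), B = (1, 0), J = (0, 1), R = (-3, 5).
1. N is the midpoint of PB ⇒ N = (1/2, 0)
2. F is where the line through B parallel to JP meets line PR ⇒ F = (1, -5/3)
3. Q lies on line FN with FQ:QN = 3:(-4) ⇒ Q = (5/2, -20/3)
4. S is the intersection of line RQ and line NB ⇒ S = (-9/14, 0)
S = R + t·(Q−R) with t = 3/7, so RS:SQ = t:(1−t) = 3/7:4/7

RS:SQ = 3/4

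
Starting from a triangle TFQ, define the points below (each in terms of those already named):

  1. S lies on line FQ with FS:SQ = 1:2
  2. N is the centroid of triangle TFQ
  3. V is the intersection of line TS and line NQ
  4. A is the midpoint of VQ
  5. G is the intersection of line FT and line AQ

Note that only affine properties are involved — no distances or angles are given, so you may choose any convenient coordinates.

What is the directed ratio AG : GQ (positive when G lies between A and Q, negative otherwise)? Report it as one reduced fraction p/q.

Choose coordinates T = (0, 0), F = (1, 0), Q = (0, 1).
1. S lies on line FQ with FS:SQ = 1:2 ⇒ S = (2/3, 1/3)
2. N is the centroid of triangle TFQ ⇒ N = (1/3, 1/3)
3. V is the intersection of line TS and line NQ ⇒ V = (2/5, 1/5)
4. A is the midpoint of VQ ⇒ A = (1/5, 3/5)
5. G is the intersection of line FT and line AQ ⇒ G = (1/2, 0)
G = A + t·(Q−A) with t = -3/2, so AG:GQ = t:(1−t) = -3/2:5/2

AG:GQ = -3/5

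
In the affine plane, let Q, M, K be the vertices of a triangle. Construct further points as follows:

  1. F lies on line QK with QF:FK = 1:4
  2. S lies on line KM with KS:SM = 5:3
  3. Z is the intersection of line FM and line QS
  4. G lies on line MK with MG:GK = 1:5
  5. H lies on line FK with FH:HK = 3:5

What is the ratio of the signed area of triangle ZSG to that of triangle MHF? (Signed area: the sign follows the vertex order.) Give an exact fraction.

[ZSG]:[MHF] = -5/12

Choose coordinates Q = (0, 0), M = (1, 0), K = (0, 1).
1. F lies on line QK with QF:FK = 1:4 ⇒ F = (0, 1/5)
2. S lies on line KM with KS:SM = 5:3 ⇒ S = (5/8, 3/8)
3. Z is the intersection of line FM and line QS ⇒ Z = (1/4, 3/20)
4. G lies on line MK with MG:GK = 1:5 ⇒ G = (5/6, 1/6)
5. H lies on line FK with FH:HK = 3:5 ⇒ H = (0, 1/2)
2·[ZSG] = -1/8, 2·[MHF] = 3/10
[ZSG]:[MHF] = -1/8:3/10 = -5/12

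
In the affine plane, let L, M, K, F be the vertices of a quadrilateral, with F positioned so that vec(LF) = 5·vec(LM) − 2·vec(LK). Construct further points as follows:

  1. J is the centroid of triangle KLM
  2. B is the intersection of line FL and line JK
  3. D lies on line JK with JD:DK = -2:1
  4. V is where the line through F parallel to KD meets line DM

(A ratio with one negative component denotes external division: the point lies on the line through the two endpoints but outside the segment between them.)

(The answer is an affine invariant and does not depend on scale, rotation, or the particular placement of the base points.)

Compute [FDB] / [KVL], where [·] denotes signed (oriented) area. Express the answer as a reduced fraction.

[FDB]:[KVL] = -161/216

Work in coordinates with L = (0, 0), M = (1, 0), K = (0, 1), F = (5, -2).
1. J is the centroid of triangle KLM ⇒ J = (1/3, 1/3)
2. B is the intersection of line FL and line JK ⇒ B = (5/8, -1/4)
3. D lies on line JK with JD:DK = -2:1 ⇒ D = (-1/3, 5/3)
4. V is where the line through F parallel to KD meets line DM ⇒ V = (9, -10)
2·[FDB] = 161/24, 2·[KVL] = -9
[FDB]:[KVL] = 161/24:-9 = -161/216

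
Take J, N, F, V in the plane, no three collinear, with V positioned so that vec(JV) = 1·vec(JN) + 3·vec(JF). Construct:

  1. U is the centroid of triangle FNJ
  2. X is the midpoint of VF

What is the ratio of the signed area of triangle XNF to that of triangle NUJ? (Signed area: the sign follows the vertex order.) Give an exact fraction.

[XNF]:[NUJ] = -9/2

Work in coordinates with J = (0, 0), N = (1, 0), F = (0, 1), V = (1, 3).
1. U is the centroid of triangle FNJ ⇒ U = (1/3, 1/3)
2. X is the midpoint of VF ⇒ X = (1/2, 2)
2·[XNF] = -3/2, 2·[NUJ] = 1/3
[XNF]:[NUJ] = -3/2:1/3 = -9/2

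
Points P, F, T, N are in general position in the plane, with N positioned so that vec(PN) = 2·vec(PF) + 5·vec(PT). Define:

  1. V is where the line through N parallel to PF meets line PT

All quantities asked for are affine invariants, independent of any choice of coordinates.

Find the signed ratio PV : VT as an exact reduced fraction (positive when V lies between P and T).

Choose coordinates P = (0, 0), F = (1, 0), T = (0, 1), N = (2, 5).
1. V is where the line through N parallel to PF meets line PT ⇒ V = (0, 5)
V = P + t·(T−P) with t = 5, so PV:VT = t:(1−t) = 5:-4

PV:VT = -5/4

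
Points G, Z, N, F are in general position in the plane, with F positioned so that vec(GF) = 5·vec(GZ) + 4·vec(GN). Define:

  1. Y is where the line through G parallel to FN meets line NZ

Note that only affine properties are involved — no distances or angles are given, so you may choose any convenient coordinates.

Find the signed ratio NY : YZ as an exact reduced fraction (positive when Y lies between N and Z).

NY:YZ = 5/3

Set G = (0, 0), Z = (1, 0), N = (0, 1), F = (5, 4); any affine frame gives the same invariant.
1. Y is where the line through G parallel to FN meets line NZ ⇒ Y = (5/8, 3/8)
Y = N + t·(Z−N) with t = 5/8, so NY:YZ = t:(1−t) = 5/8:3/8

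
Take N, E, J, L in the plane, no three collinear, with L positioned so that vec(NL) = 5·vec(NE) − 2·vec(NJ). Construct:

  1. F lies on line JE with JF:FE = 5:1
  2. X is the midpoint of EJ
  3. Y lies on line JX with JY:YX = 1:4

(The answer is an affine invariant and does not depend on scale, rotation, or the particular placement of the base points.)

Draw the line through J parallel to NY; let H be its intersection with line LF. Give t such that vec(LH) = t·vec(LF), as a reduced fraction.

t = 144/119

Work in coordinates with N = (0, 0), E = (1, 0), J = (0, 1), L = (5, -2).
1. F lies on line JE with JF:FE = 5:1 ⇒ F = (5/6, 1/6)
2. X is the midpoint of EJ ⇒ X = (1/2, 1/2)
3. Y lies on line JX with JY:YX = 1:4 ⇒ Y = (1/10, 9/10)
through J parallel to NY: direction (1/10, 9/10); meets LF at H = (-5/119, 74/119)
H = L + t·(F−L) with t = 144/119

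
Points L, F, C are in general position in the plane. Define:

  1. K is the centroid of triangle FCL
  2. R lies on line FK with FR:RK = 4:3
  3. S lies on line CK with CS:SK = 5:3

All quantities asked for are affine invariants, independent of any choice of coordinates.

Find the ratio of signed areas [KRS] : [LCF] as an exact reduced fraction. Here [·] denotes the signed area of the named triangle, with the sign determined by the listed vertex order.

[KRS]:[LCF] = -3/56

Work in coordinates with L = (0, 0), F = (1, 0), C = (0, 1).
1. K is the centroid of triangle FCL ⇒ K = (1/3, 1/3)
2. R lies on line FK with FR:RK = 4:3 ⇒ R = (13/21, 4/21)
3. S lies on line CK with CS:SK = 5:3 ⇒ S = (5/24, 7/12)
2·[KRS] = 3/56, 2·[LCF] = -1
[KRS]:[LCF] = 3/56:-1 = -3/56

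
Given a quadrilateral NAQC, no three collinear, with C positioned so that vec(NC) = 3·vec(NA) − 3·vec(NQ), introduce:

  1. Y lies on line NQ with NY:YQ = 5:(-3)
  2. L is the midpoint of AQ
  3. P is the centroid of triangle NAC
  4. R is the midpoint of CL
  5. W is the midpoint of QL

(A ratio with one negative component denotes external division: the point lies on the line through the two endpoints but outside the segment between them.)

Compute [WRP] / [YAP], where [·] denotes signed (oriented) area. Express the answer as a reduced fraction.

[WRP]:[YAP] = 11/4

Work in coordinates with N = (0, 0), A = (1, 0), Q = (0, 1), C = (3, -3).
1. Y lies on line NQ with NY:YQ = 5:(-3) ⇒ Y = (0, 5/2)
2. L is the midpoint of AQ ⇒ L = (1/2, 1/2)
3. P is the centroid of triangle NAC ⇒ P = (4/3, -1)
4. R is the midpoint of CL ⇒ R = (7/4, -5/4)
5. W is the midpoint of QL ⇒ W = (1/4, 3/4)
2·[WRP] = -11/24, 2·[YAP] = -1/6
[WRP]:[YAP] = -11/24:-1/6 = 11/4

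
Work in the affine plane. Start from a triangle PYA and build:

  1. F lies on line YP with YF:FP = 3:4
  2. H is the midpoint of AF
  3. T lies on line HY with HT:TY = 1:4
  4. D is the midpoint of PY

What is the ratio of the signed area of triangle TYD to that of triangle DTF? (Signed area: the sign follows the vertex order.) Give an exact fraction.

[TYD]:[DTF] = 7

Choose coordinates P = (0, 0), Y = (1, 0), A = (0, 1).
1. F lies on line YP with YF:FP = 3:4 ⇒ F = (4/7, 0)
2. H is the midpoint of AF ⇒ H = (2/7, 1/2)
3. T lies on line HY with HT:TY = 1:4 ⇒ T = (3/7, 2/5)
4. D is the midpoint of PY ⇒ D = (1/2, 0)
2·[TYD] = -1/5, 2·[DTF] = -1/35
[TYD]:[DTF] = -1/5:-1/35 = 7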